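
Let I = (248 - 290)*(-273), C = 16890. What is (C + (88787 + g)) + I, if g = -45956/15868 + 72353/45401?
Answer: 21097895275943/180105767 ≈ 1.1714e+5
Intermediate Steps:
g = -234587738/180105767 (g = -45956*1/15868 + 72353*(1/45401) = -11489/3967 + 72353/45401 = -234587738/180105767 ≈ -1.3025)
I = 11466 (I = -42*(-273) = 11466)
(C + (88787 + g)) + I = (16890 + (88787 - 234587738/180105767)) + 11466 = (16890 + 15990816146891/180105767) + 11466 = 19032802551521/180105767 + 11466 = 21097895275943/180105767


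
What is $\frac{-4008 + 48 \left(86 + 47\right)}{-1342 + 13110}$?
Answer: $\frac{297}{1471} \approx 0.2019$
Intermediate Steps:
$\frac{-4008 + 48 \left(86 + 47\right)}{-1342 + 13110} = \frac{-4008 + 48 \cdot 133}{11768} = \left(-4008 + 6384\right) \frac{1}{11768} = 2376 \cdot \frac{1}{11768} = \frac{297}{1471}$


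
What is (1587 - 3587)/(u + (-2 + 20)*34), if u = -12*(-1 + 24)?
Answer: -125/21 ≈ -5.9524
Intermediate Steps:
u = -276 (u = -12*23 = -276)
(1587 - 3587)/(u + (-2 + 20)*34) = (1587 - 3587)/(-276 + (-2 + 20)*34) = -2000/(-276 + 18*34) = -2000/(-276 + 612) = -2000/336 = -2000*1/336 = -125/21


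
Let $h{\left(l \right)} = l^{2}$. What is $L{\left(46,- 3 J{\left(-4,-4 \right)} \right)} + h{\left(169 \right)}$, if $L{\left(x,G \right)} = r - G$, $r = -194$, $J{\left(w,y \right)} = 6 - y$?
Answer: $28397$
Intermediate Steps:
$L{\left(x,G \right)} = -194 - G$
$L{\left(46,- 3 J{\left(-4,-4 \right)} \right)} + h{\left(169 \right)} = \left(-194 - - 3 \left(6 - -4\right)\right) + 169^{2} = \left(-194 - - 3 \left(6 + 4\right)\right) + 28561 = \left(-194 - \left(-3\right) 10\right) + 28561 = \left(-194 - -30\right) + 28561 = \left(-194 + 30\right) + 28561 = -164 + 28561 = 28397$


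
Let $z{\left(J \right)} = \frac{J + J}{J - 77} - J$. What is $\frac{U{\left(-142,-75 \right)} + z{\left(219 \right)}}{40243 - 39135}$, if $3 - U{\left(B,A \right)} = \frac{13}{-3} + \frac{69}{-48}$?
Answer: $- \frac{705949}{3776064} \approx -0.18695$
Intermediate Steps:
$U{\left(B,A \right)} = \frac{421}{48}$ ($U{\left(B,A \right)} = 3 - \left(\frac{13}{-3} + \frac{69}{-48}\right) = 3 - \left(13 \left(- \frac{1}{3}\right) + 69 \left(- \frac{1}{48}\right)\right) = 3 - \left(- \frac{13}{3} - \frac{23}{16}\right) = 3 - - \frac{277}{48} = 3 + \frac{277}{48} = \frac{421}{48}$)
$z{\left(J \right)} = - J + \frac{2 J}{-77 + J}$ ($z{\left(J \right)} = \frac{2 J}{-77 + J} - J = - J + \frac{2 J}{-77 + J}$)
$\frac{U{\left(-142,-75 \right)} + z{\left(219 \right)}}{40243 - 39135} = \frac{\frac{421}{48} + \frac{219 \left(79 - 219\right)}{-77 + 219}}{40243 - 39135} = \frac{\frac{421}{48} + \frac{219 \left(79 - 219\right)}{142}}{1108} = \left(\frac{421}{48} + 219 \cdot \frac{1}{142} \left(-140\right)\right) \frac{1}{1108} = \left(\frac{421}{48} - \frac{15330}{71}\right) \frac{1}{1108} = \left(- \frac{705949}{3408}\right) \frac{1}{1108} = - \frac{705949}{3776064}$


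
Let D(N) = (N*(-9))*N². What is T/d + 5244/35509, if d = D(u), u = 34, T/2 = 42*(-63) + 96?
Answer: 9980821/61572606 ≈ 0.16210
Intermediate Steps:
T = -5100 (T = 2*(42*(-63) + 96) = 2*(-2646 + 96) = 2*(-2550) = -5100)
D(N) = -9*N³ (D(N) = (-9*N)*N² = -9*N³)
d = -353736 (d = -9*34³ = -9*39304 = -353736)
T/d + 5244/35509 = -5100/(-353736) + 5244/35509 = -5100*(-1/353736) + 5244*(1/35509) = 25/1734 + 5244/35509 = 9980821/61572606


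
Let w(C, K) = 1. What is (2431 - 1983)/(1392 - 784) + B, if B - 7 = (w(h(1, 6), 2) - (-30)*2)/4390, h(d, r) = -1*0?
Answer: 646489/83410 ≈ 7.7507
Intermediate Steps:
h(d, r) = 0
B = 30791/4390 (B = 7 + (1 - (-30)*2)/4390 = 7 + (1 - 10*(-6))*(1/4390) = 7 + (1 + 60)*(1/4390) = 7 + 61*(1/4390) = 7 + 61/4390 = 30791/4390 ≈ 7.0139)
(2431 - 1983)/(1392 - 784) + B = (2431 - 1983)/(1392 - 784) + 30791/4390 = 448/608 + 30791/4390 = 448*(1/608) + 30791/4390 = 14/19 + 30791/4390 = 646489/83410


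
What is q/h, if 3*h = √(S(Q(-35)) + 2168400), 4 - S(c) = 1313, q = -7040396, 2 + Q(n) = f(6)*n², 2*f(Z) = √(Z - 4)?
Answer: -21121188*√2167091/2167091 ≈ -14348.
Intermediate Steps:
f(Z) = √(-4 + Z)/2 (f(Z) = √(Z - 4)/2 = √(-4 + Z)/2)
Q(n) = -2 + √2*n²/2 (Q(n) = -2 + (√(-4 + 6)/2)*n² = -2 + (√2/2)*n² = -2 + √2*n²/2)
S(c) = -1309 (S(c) = 4 - 1*1313 = 4 - 1313 = -1309)
h = √2167091/3 (h = √(-1309 + 2168400)/3 = √2167091/3 ≈ 490.70)
q/h = -7040396*3*√2167091/2167091 = -21121188*√2167091/2167091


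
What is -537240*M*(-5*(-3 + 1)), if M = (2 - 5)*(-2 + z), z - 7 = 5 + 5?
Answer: 241758000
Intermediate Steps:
z = 17 (z = 7 + (5 + 5) = 7 + 10 = 17)
M = -45 (M = (2 - 5)*(-2 + 17) = -3*15 = -45)
-537240*M*(-5*(-3 + 1)) = -(-24175800)*(-5*(-3 + 1)) = -(-24175800)*(-5*(-2)) = -(-24175800)*10 = -537240*(-450) = 241758000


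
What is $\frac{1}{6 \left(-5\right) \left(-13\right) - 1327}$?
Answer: $- \frac{1}{937} \approx -0.0010672$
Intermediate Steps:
$\frac{1}{6 \left(-5\right) \left(-13\right) - 1327} = \frac{1}{\left(-30\right) \left(-13\right) - 1327} = \frac{1}{390 - 1327} = \frac{1}{-937} = - \frac{1}{937}$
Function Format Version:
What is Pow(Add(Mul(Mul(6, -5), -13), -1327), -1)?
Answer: Rational(-1, 937) ≈ -0.0010672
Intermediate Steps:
Pow(Add(Mul(Mul(6, -5), -13), -1327), -1) = Pow(Add(Mul(-30, -13), -1327), -1) = Pow(Add(390, -1327), -1) = Pow(-937, -1) = Rational(-1, 937)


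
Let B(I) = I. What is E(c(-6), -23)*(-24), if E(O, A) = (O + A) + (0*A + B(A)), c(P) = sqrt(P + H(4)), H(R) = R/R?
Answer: 1104 - 24*I*sqrt(5) ≈ 1104.0 - 53.666*I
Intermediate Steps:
H(R) = 1
c(P) = sqrt(1 + P) (c(P) = sqrt(P + 1) = sqrt(1 + P))
E(O, A) = O + 2*A (E(O, A) = (O + A) + (0*A + A) = (A + O) + (0 + A) = (A + O) + A = O + 2*A)
E(c(-6), -23)*(-24) = (sqrt(1 - 6) + 2*(-23))*(-24) = (sqrt(-5) - 46)*(-24) = (I*sqrt(5) - 46)*(-24) = (-46 + I*sqrt(5))*(-24) = 1104 - 24*I*sqrt(5)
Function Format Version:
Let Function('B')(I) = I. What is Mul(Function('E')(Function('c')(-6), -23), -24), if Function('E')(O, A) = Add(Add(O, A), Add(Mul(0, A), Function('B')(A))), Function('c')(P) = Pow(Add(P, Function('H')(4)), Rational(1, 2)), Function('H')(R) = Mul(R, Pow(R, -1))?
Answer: Add(1104, Mul(-24, I, Pow(5, Rational(1, 2)))) ≈ Add(1104.0, Mul(-53.666, I))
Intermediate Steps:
Function('H')(R) = 1
Function('c')(P) = Pow(Add(1, P), Rational(1, 2)) (Function('c')(P) = Pow(Add(P, 1), Rational(1, 2)) = Pow(Add(1, P), Rational(1, 2)))
Function('E')(O, A) = Add(O, Mul(2, A)) (Function('E')(O, A) = Add(Add(O, A), Add(Mul(0, A), A)) = Add(Add(A, O), Add(0, A)) = Add(Add(A, O), A) = Add(O, Mul(2, A)))
Mul(Function('E')(Function('c')(-6), -23), -24) = Mul(Add(Pow(Add(1, -6), Rational(1, 2)), Mul(2, -23)), -24) = Mul(Add(Pow(-5, Rational(1, 2)), -46), -24) = Mul(Add(Mul(I, Pow(5, Rational(1, 2))), -46), -24) = Mul(Add(-46, Mul(I, Pow(5, Rational(1, 2)))), -24) = Add(1104, Mul(-24, I, Pow(5, Rational(1, 2))))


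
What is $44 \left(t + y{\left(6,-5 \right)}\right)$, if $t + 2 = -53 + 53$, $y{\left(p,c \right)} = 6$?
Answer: $176$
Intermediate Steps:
$t = -2$ ($t = -2 + \left(-53 + 53\right) = -2 + 0 = -2$)
$44 \left(t + y{\left(6,-5 \right)}\right) = 44 \left(-2 + 6\right) = 44 \cdot 4 = 176$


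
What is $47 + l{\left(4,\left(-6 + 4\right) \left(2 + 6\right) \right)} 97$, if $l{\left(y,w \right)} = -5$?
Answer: $-438$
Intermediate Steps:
$47 + l{\left(4,\left(-6 + 4\right) \left(2 + 6\right) \right)} 97 = 47 - 485 = -438$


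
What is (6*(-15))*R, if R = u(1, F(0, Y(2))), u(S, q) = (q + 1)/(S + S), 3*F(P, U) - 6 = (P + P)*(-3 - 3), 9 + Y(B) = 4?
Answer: -135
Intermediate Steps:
Y(B) = -5 (Y(B) = -9 + 4 = -5)
F(P, U) = 2 - 4*P (F(P, U) = 2 + ((P + P)*(-3 - 3))/3 = 2 + ((2*P)*(-6))/3 = 2 + (-12*P)/3 = 2 - 4*P)
u(S, q) = (1 + q)/(2*S) (u(S, q) = (1 + q)/((2*S)) = (1 + q)*(1/(2*S)) = (1 + q)/(2*S))
R = 3/2 (R = (½)*(1 + (2 - 4*0))/1 = (½)*1*(1 + (2 + 0)) = (½)*1*(1 + 2) = (½)*1*3 = 3/2 ≈ 1.5000)
(6*(-15))*R = (6*(-15))*(3/2) = -90*3/2 = -135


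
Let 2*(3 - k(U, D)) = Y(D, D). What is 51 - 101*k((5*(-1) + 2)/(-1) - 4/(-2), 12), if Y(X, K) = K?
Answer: 354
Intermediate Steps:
k(U, D) = 3 - D/2
51 - 101*k((5*(-1) + 2)/(-1) - 4/(-2), 12) = 51 - 101*(3 - ½*12) = 51 - 101*(3 - 6) = 51 - 101*(-3) = 51 + 303 = 354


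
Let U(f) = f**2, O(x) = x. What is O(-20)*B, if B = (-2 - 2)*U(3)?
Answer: 720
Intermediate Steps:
B = -36 (B = (-2 - 2)*3**2 = -4*9 = -36)
O(-20)*B = -20*(-36) = 720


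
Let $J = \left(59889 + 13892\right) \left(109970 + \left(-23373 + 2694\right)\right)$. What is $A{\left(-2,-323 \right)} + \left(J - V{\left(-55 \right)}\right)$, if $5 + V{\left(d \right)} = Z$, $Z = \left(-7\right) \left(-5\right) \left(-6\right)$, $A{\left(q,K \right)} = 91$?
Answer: $6587979577$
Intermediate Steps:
$Z = -210$ ($Z = 35 \left(-6\right) = -210$)
$V{\left(d \right)} = -215$ ($V{\left(d \right)} = -5 - 210 = -215$)
$J = 6587979271$ ($J = 73781 \left(109970 - 20679\right) = 73781 \cdot 89291 = 6587979271$)
$A{\left(-2,-323 \right)} + \left(J - V{\left(-55 \right)}\right) = 91 + \left(6587979271 - -215\right) = 91 + \left(6587979271 + 215\right) = 91 + 6587979486 = 6587979577$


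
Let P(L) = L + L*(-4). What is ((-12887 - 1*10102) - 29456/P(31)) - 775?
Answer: -2180596/93 ≈ -23447.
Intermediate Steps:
P(L) = -3*L (P(L) = L - 4*L = -3*L)
((-12887 - 1*10102) - 29456/P(31)) - 775 = ((-12887 - 1*10102) - 29456/((-3*31))) - 775 = ((-12887 - 10102) - 29456/(-93)) - 775 = (-22989 - 29456*(-1/93)) - 775 = (-22989 + 29456/93) - 775 = -2108521/93 - 775 = -2180596/93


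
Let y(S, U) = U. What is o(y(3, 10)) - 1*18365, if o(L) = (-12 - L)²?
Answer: -17881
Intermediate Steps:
o(y(3, 10)) - 1*18365 = (12 + 10)² - 1*18365 = 22² - 18365 = 484 - 18365 = -17881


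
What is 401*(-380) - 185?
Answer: -152565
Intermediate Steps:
401*(-380) - 185 = -152380 - 185 = -152565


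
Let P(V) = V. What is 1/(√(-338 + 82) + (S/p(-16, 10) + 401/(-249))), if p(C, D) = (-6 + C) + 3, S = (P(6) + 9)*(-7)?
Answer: 43823253/3036548546 - 89529444*I/1518274273 ≈ 0.014432 - 0.058968*I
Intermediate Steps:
S = -105 (S = (6 + 9)*(-7) = 15*(-7) = -105)
p(C, D) = -3 + C
1/(√(-338 + 82) + (S/p(-16, 10) + 401/(-249))) = 1/(√(-338 + 82) + (-105/(-3 - 16) + 401/(-249))) = 1/(√(-256) + (-105/(-19) + 401*(-1/249))) = 1/(16*I + (-105*(-1/19) - 401/249)) = 1/(16*I + (105/19 - 401/249)) = 1/(16*I + 18526/4731) = 1/(18526/4731 + 16*I) = 22382361*(18526/4731 - 16*I)/6073097092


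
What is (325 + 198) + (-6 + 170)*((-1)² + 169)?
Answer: 28403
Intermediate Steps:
(325 + 198) + (-6 + 170)*((-1)² + 169) = 523 + 164*(1 + 169) = 523 + 164*170 = 523 + 27880 = 28403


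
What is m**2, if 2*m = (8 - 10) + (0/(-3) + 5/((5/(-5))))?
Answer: 49/4 ≈ 12.250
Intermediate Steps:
m = -7/2 (m = ((8 - 10) + (0/(-3) + 5/((5/(-5)))))/2 = (-2 + (0*(-1/3) + 5/((5*(-1/5)))))/2 = (-2 + (0 + 5/(-1)))/2 = (-2 + (0 + 5*(-1)))/2 = (-2 + (0 - 5))/2 = (-2 - 5)/2 = (1/2)*(-7) = -7/2 ≈ -3.5000)
m**2 = (-7/2)**2 = 49/4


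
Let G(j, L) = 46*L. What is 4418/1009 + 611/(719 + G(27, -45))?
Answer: 5352219/1363159 ≈ 3.9263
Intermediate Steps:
4418/1009 + 611/(719 + G(27, -45)) = 4418/1009 + 611/(719 + 46*(-45)) = 4418*(1/1009) + 611/(719 - 2070) = 4418/1009 + 611/(-1351) = 4418/1009 + 611*(-1/1351) = 4418/1009 - 611/1351 = 5352219/1363159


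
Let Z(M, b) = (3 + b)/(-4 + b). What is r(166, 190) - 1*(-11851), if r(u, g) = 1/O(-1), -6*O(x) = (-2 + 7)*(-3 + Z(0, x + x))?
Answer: 1125881/95 ≈ 11851.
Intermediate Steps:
Z(M, b) = (3 + b)/(-4 + b)
O(x) = 5/2 - 5*(3 + 2*x)/(6*(-4 + 2*x)) (O(x) = -(-2 + 7)*(-3 + (3 + (x + x))/(-4 + (x + x)))/6 = -5*(-3 + (3 + 2*x)/(-4 + 2*x))/6 = -(-15 + 5*(3 + 2*x)/(-4 + 2*x))/6 = 5/2 - 5*(3 + 2*x)/(6*(-4 + 2*x)))
r(u, g) = 36/95 (r(u, g) = 1/(5*(-15 + 4*(-1))/(12*(-2 - 1))) = 1/((5/12)*(-15 - 4)/(-3)) = 1/((5/12)*(-⅓)*(-19)) = 1/(95/36) = 36/95)
r(166, 190) - 1*(-11851) = 36/95 - 1*(-11851) = 36/95 + 11851 = 1125881/95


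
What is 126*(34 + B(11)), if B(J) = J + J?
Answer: 7056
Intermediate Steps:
B(J) = 2*J
126*(34 + B(11)) = 126*(34 + 2*11) = 126*(34 + 22) = 126*56 = 7056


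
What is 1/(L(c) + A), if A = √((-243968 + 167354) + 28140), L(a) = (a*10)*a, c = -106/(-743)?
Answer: 31014112820/7386428343329837 - 914274295203*I*√5386/14772856686659674 ≈ 4.1988e-6 - 0.004542*I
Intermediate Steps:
c = 106/743 (c = -106*(-1/743) = 106/743 ≈ 0.14266)
L(a) = 10*a² (L(a) = (10*a)*a = 10*a²)
A = 3*I*√5386 (A = √(-76614 + 28140) = √(-48474) = 3*I*√5386 ≈ 220.17*I)
1/(L(c) + A) = 1/(10*(106/743)² + 3*I*√5386) = 1/(10*(11236/552049) + 3*I*√5386) = 1/(112360/552049 + 3*I*√5386)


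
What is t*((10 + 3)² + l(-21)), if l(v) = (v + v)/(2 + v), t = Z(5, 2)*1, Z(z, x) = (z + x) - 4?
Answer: 9759/19 ≈ 513.63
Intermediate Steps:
Z(z, x) = -4 + x + z (Z(z, x) = (x + z) - 4 = -4 + x + z)
t = 3 (t = (-4 + 2 + 5)*1 = 3*1 = 3)
l(v) = 2*v/(2 + v) (l(v) = (2*v)/(2 + v) = 2*v/(2 + v))
t*((10 + 3)² + l(-21)) = 3*((10 + 3)² + 2*(-21)/(2 - 21)) = 3*(13² + 2*(-21)/(-19)) = 3*(169 + 2*(-21)*(-1/19)) = 3*(169 + 42/19) = 3*(3253/19) = 9759/19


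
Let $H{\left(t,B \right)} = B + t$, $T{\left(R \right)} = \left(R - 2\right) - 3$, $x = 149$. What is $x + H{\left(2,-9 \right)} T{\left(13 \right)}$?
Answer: $93$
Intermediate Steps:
$T{\left(R \right)} = -5 + R$ ($T{\left(R \right)} = \left(-2 + R\right) - 3 = -5 + R$)
$x + H{\left(2,-9 \right)} T{\left(13 \right)} = 149 + \left(-9 + 2\right) \left(-5 + 13\right) = 149 - 56 = 93$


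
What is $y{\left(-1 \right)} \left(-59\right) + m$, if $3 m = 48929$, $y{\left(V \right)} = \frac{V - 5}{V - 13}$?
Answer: $\frac{341972}{21} \approx 16284.0$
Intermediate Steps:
$y{\left(V \right)} = \frac{-5 + V}{-13 + V}$
$m = \frac{48929}{3}$ ($m = \frac{1}{3} \cdot 48929 = \frac{48929}{3} \approx 16310.0$)
$y{\left(-1 \right)} \left(-59\right) + m = \frac{-5 - 1}{-13 - 1} \left(-59\right) + \frac{48929}{3} = \frac{1}{-14} \left(-6\right) \left(-59\right) + \frac{48929}{3} = \left(- \frac{1}{14}\right) \left(-6\right) \left(-59\right) + \frac{48929}{3} = \frac{3}{7} \left(-59\right) + \frac{48929}{3} = - \frac{177}{7} + \frac{48929}{3} = \frac{341972}{21}$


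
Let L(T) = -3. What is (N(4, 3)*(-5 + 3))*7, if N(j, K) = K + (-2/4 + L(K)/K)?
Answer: -21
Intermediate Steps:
N(j, K) = -½ + K - 3/K (N(j, K) = K + (-2/4 - 3/K) = K + (-2*¼ - 3/K) = K + (-½ - 3/K) = -½ + K - 3/K)
(N(4, 3)*(-5 + 3))*7 = ((-½ + 3 - 3/3)*(-5 + 3))*7 = ((-½ + 3 - 3*⅓)*(-2))*7 = ((-½ + 3 - 1)*(-2))*7 = ((3/2)*(-2))*7 = -3*7 = -21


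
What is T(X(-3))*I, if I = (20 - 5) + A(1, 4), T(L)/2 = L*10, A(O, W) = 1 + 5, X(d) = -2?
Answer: -840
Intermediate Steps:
A(O, W) = 6
T(L) = 20*L (T(L) = 2*(L*10) = 2*(10*L) = 20*L)
I = 21 (I = (20 - 5) + 6 = 15 + 6 = 21)
T(X(-3))*I = (20*(-2))*21 = -40*21 = -840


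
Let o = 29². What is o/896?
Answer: 841/896 ≈ 0.93862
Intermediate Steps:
o = 841
o/896 = 841/896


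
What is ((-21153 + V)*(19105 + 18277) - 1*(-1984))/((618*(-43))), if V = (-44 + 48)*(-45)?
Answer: 398734111/13287 ≈ 30009.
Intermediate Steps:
V = -180 (V = 4*(-45) = -180)
((-21153 + V)*(19105 + 18277) - 1*(-1984))/((618*(-43))) = ((-21153 - 180)*(19105 + 18277) - 1*(-1984))/((618*(-43))) = (-21333*37382 + 1984)/(-26574) = (-797470206 + 1984)*(-1/26574) = -797468222*(-1/26574) = 398734111/13287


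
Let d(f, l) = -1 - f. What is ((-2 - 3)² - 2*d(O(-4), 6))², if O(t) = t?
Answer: 361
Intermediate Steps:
((-2 - 3)² - 2*d(O(-4), 6))² = ((-2 - 3)² - 2*(-1 - 1*(-4)))² = ((-5)² - 2*(-1 + 4))² = (25 - 2*3)² = (25 - 1*6)² = (25 - 6)² = 19² = 361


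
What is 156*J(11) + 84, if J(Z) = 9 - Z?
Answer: -228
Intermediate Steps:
156*J(11) + 84 = 156*(9 - 1*11) + 84 = 156*(9 - 11) + 84 = 156*(-2) + 84 = -312 + 84 = -228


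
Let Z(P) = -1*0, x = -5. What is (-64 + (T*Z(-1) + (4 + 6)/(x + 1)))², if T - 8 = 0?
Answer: 17689/4 ≈ 4422.3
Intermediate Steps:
T = 8 (T = 8 + 0 = 8)
Z(P) = 0
(-64 + (T*Z(-1) + (4 + 6)/(x + 1)))² = (-64 + (8*0 + (4 + 6)/(-5 + 1)))² = (-64 + (0 + 10/(-4)))² = (-64 + (0 + 10*(-¼)))² = (-64 + (0 - 5/2))² = (-64 - 5/2)² = (-133/2)² = 17689/4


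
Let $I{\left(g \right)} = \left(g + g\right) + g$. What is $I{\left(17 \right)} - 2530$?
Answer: $-2479$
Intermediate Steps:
$I{\left(g \right)} = 3 g$ ($I{\left(g \right)} = 2 g + g = 3 g$)
$I{\left(17 \right)} - 2530 = 3 \cdot 17 - 2530 = 51 - 2530 = -2479$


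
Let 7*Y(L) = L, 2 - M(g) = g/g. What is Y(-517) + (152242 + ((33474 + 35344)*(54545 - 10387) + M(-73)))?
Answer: 21273121892/7 ≈ 3.0390e+9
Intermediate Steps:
M(g) = 1 (M(g) = 2 - g/g = 2 - 1*1 = 2 - 1 = 1)
Y(L) = L/7
Y(-517) + (152242 + ((33474 + 35344)*(54545 - 10387) + M(-73))) = (⅐)*(-517) + (152242 + ((33474 + 35344)*(54545 - 10387) + 1)) = -517/7 + (152242 + (68818*44158 + 1)) = -517/7 + (152242 + (3038865244 + 1)) = -517/7 + (152242 + 3038865245) = -517/7 + 3039017487 = 21273121892/7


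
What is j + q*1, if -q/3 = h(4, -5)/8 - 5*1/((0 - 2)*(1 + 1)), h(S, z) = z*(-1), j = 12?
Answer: 51/8 ≈ 6.3750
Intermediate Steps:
h(S, z) = -z
q = -45/8 (q = -3*(-1*(-5)/8 - 5*1/((0 - 2)*(1 + 1))) = -3*(5*(1/8) - 5/(2*(-2))) = -3*(5/8 - 5/(-4)) = -3*(5/8 - 5*(-1/4)) = -3*(5/8 + 5/4) = -3*15/8 = -45/8 ≈ -5.6250)
j + q*1 = 12 - 45/8*1 = 12 - 45/8 = 51/8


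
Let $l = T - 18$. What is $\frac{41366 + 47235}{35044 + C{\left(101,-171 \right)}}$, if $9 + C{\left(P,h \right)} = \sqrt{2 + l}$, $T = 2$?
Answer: $\frac{443448005}{175350177} - \frac{88601 i \sqrt{14}}{1227451239} \approx 2.5289 - 0.00027008 i$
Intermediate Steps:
$l = -16$ ($l = 2 - 18 = -16$)
$C{\left(P,h \right)} = -9 + i \sqrt{14}$ ($C{\left(P,h \right)} = -9 + \sqrt{2 - 16} = -9 + \sqrt{-14} = -9 + i \sqrt{14}$)
$\frac{41366 + 47235}{35044 + C{\left(101,-171 \right)}} = \frac{41366 + 47235}{35044 - \left(9 - i \sqrt{14}\right)} = \frac{88601}{35035 + i \sqrt{14}}$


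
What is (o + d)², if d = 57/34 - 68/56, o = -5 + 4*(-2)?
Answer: 2226064/14161 ≈ 157.20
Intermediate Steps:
o = -13 (o = -5 - 8 = -13)
d = 55/119 (d = 57*(1/34) - 68*1/56 = 57/34 - 17/14 = 55/119 ≈ 0.46218)
(o + d)² = (-13 + 55/119)² = (-1492/119)² = 2226064/14161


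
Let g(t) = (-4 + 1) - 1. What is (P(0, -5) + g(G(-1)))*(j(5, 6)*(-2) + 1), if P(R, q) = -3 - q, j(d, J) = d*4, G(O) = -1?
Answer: 78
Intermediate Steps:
j(d, J) = 4*d
g(t) = -4 (g(t) = -3 - 1 = -4)
(P(0, -5) + g(G(-1)))*(j(5, 6)*(-2) + 1) = ((-3 - 1*(-5)) - 4)*((4*5)*(-2) + 1) = ((-3 + 5) - 4)*(20*(-2) + 1) = (2 - 4)*(-40 + 1) = -2*(-39) = 78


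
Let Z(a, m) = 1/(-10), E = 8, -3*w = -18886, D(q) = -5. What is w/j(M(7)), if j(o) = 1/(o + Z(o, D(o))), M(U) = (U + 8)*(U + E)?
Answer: 21237307/15 ≈ 1.4158e+6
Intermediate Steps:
w = 18886/3 (w = -⅓*(-18886) = 18886/3 ≈ 6295.3)
Z(a, m) = -⅒
M(U) = (8 + U)² (M(U) = (U + 8)*(U + 8) = (8 + U)*(8 + U) = (8 + U)²)
j(o) = 1/(-⅒ + o) (j(o) = 1/(o - ⅒) = 1/(-⅒ + o))
w/j(M(7)) = 18886/(3*((10/(-1 + 10*(64 + 7² + 16*7))))) = 18886/(3*((10/(-1 + 10*(64 + 49 + 112))))) = 18886/(3*((10/(-1 + 10*225)))) = 18886/(3*((10/(-1 + 2250)))) = 18886/(3*((10/2249))) = 18886/(3*((10*(1/2249)))) = 18886/(3*(10/2249)) = (18886/3)*(2249/10) = 21237307/15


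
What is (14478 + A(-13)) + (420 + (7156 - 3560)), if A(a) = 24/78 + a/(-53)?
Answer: 12742747/689 ≈ 18495.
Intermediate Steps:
A(a) = 4/13 - a/53 (A(a) = 24*(1/78) + a*(-1/53) = 4/13 - a/53)
(14478 + A(-13)) + (420 + (7156 - 3560)) = (14478 + (4/13 - 1/53*(-13))) + (420 + (7156 - 3560)) = (14478 + (4/13 + 13/53)) + (420 + 3596) = (14478 + 381/689) + 4016 = 9975723/689 + 4016 = 12742747/689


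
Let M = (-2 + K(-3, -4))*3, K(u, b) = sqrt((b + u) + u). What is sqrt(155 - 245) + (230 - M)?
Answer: 236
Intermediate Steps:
K(u, b) = sqrt(b + 2*u)
M = -6 + 3*I*sqrt(10) (M = (-2 + sqrt(-4 + 2*(-3)))*3 = (-2 + sqrt(-4 - 6))*3 = (-2 + sqrt(-10))*3 = (-2 + I*sqrt(10))*3 = -6 + 3*I*sqrt(10) ≈ -6.0 + 9.4868*I)
sqrt(155 - 245) + (230 - M) = sqrt(155 - 245) + (230 - (-6 + 3*I*sqrt(10))) = sqrt(-90) + (230 + (6 - 3*I*sqrt(10))) = 3*I*sqrt(10) + (236 - 3*I*sqrt(10)) = 236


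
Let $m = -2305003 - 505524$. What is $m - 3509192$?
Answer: $-6319719$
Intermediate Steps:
$m = -2810527$
$m - 3509192 = -2810527 - 3509192 = -6319719$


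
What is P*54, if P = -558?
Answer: -30132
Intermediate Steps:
P*54 = -558*54 = -30132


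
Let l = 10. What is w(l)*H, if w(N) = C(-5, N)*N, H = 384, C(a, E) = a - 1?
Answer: -23040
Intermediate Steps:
C(a, E) = -1 + a
w(N) = -6*N (w(N) = (-1 - 5)*N = -6*N)
w(l)*H = -6*10*384 = -60*384 = -23040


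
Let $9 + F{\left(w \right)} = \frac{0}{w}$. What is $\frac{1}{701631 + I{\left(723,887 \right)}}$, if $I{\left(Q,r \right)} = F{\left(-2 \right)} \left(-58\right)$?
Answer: $\frac{1}{702153} \approx 1.4242 \cdot 10^{-6}$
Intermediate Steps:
$F{\left(w \right)} = -9$ ($F{\left(w \right)} = -9 + \frac{0}{w} = -9 + 0 = -9$)
$I{\left(Q,r \right)} = 522$ ($I{\left(Q,r \right)} = \left(-9\right) \left(-58\right) = 522$)
$\frac{1}{701631 + I{\left(723,887 \right)}} = \frac{1}{701631 + 522} = \frac{1}{702153}$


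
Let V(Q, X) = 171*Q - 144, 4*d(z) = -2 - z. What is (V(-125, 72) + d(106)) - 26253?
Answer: -47799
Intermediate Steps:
d(z) = -½ - z/4 (d(z) = (-2 - z)/4 = -½ - z/4)
V(Q, X) = -144 + 171*Q
(V(-125, 72) + d(106)) - 26253 = ((-144 + 171*(-125)) + (-½ - ¼*106)) - 26253 = ((-144 - 21375) + (-½ - 53/2)) - 26253 = (-21519 - 27) - 26253 = -21546 - 26253 = -47799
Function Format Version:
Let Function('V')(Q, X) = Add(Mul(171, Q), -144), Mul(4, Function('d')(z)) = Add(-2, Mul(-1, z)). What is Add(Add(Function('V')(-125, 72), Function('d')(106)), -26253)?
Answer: -47799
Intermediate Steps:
Function('d')(z) = Add(Rational(-1, 2), Mul(Rational(-1, 4), z)) (Function('d')(z) = Mul(Rational(1, 4), Add(-2, Mul(-1, z))) = Add(Rational(-1, 2), Mul(Rational(-1, 4), z)))
Function('V')(Q, X) = Add(-144, Mul(171, Q))
Add(Add(Function('V')(-125, 72), Function('d')(106)), -26253) = Add(Add(Add(-144, Mul(171, -125)), Add(Rational(-1, 2), Mul(Rational(-1, 4), 106))), -26253) = Add(Add(Add(-144, -21375), Add(Rational(-1, 2), Rational(-53, 2))), -26253) = Add(Add(-21519, -27), -26253) = Add(-21546, -26253) = -47799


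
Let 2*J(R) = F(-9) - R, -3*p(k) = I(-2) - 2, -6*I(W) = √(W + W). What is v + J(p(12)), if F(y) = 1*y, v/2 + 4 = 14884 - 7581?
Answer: 87559/6 - I/18 ≈ 14593.0 - 0.055556*I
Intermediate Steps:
I(W) = -√2*√W/6 (I(W) = -√(W + W)/6 = -√2*√W/6)
v = 14598 (v = -8 + 2*(14884 - 7581) = -8 + 2*7303 = -8 + 14606 = 14598)
p(k) = ⅔ + I/9 (p(k) = -(-√2*√(-2)/6 - 2)/3 = -(-√2*I*√2/6 - 2)/3 = -(-I/3 - 2)/3 = -(-2 - I/3)/3 = ⅔ + I/9)
F(y) = y
J(R) = -9/2 - R/2 (J(R) = (-9 - R)/2 = -9/2 - R/2)
v + J(p(12)) = 14598 + (-9/2 - (⅔ + I/9)/2) = 14598 + (-9/2 + (-⅓ - I/18)) = 14598 + (-29/6 - I/18) = 87559/6 - I/18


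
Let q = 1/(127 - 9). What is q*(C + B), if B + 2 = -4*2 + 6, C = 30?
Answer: 13/59 ≈ 0.22034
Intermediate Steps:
q = 1/118 ≈ 0.0084746
B = -4 (B = -2 + (-4*2 + 6) = -2 + (-8 + 6) = -2 - 2 = -4)
q*(C + B) = (30 - 4)/118 = (1/118)*26 = 13/59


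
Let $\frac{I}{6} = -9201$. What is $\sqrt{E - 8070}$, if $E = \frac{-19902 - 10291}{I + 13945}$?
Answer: $\frac{i \sqrt{113534612257}}{3751} \approx 89.829 i$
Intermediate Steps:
$I = -55206$ ($I = 6 \left(-9201\right) = -55206$)
$E = \frac{30193}{41261}$ ($E = \frac{-19902 - 10291}{-55206 + 13945} = - \frac{30193}{-41261} = \left(-30193\right) \left(- \frac{1}{41261}\right) = \frac{30193}{41261} \approx 0.73176$)
$\sqrt{E - 8070} = \sqrt{\frac{30193}{41261} - 8070} = \sqrt{- \frac{332946077}{41261}} = \frac{i \sqrt{113534612257}}{3751}$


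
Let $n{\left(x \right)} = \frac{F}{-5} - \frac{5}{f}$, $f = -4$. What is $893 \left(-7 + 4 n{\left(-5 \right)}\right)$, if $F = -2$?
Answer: $- \frac{1786}{5} \approx -357.2$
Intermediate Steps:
$n{\left(x \right)} = \frac{33}{20}$ ($n{\left(x \right)} = - \frac{2}{-5} - \frac{5}{-4} = \left(-2\right) \left(- \frac{1}{5}\right) - - \frac{5}{4} = \frac{2}{5} + \frac{5}{4} = \frac{33}{20}$)
$893 \left(-7 + 4 n{\left(-5 \right)}\right) = 893 \left(-7 + 4 \cdot \frac{33}{20}\right) = 893 \left(-7 + \frac{33}{5}\right) = 893 \left(- \frac{2}{5}\right) = - \frac{1786}{5}$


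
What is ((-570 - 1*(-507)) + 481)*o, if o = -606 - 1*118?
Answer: -302632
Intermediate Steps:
o = -724 (o = -606 - 118 = -724)
((-570 - 1*(-507)) + 481)*o = ((-570 - 1*(-507)) + 481)*(-724) = ((-570 + 507) + 481)*(-724) = (-63 + 481)*(-724) = 418*(-724) = -302632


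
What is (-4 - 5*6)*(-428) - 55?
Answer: 14497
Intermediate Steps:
(-4 - 5*6)*(-428) - 55 = (-4 - 30)*(-428) - 55 = -34*(-428) - 55 = 14552 - 55 = 14497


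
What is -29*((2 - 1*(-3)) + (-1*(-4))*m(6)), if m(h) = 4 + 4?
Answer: -1073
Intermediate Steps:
m(h) = 8
-29*((2 - 1*(-3)) + (-1*(-4))*m(6)) = -29*((2 - 1*(-3)) - 1*(-4)*8) = -29*((2 + 3) + 4*8) = -29*(5 + 32) = -29*37 = -1073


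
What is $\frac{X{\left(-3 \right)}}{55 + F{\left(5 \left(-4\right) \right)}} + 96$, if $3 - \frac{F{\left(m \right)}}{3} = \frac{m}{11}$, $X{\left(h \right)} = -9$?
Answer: $\frac{73245}{764} \approx 95.87$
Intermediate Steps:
$F{\left(m \right)} = 9 - \frac{3 m}{11}$ ($F{\left(m \right)} = 9 - 3 \frac{m}{11} = 9 - \frac{3 m}{11}$)
$\frac{X{\left(-3 \right)}}{55 + F{\left(5 \left(-4\right) \right)}} + 96 = \frac{1}{55 + \left(9 - \frac{3 \cdot 5 \left(-4\right)}{11}\right)} \left(-9\right) + 96 = \frac{1}{55 + \left(9 - - \frac{60}{11}\right)} \left(-9\right) + 96 = \frac{1}{55 + \left(9 + \frac{60}{11}\right)} \left(-9\right) + 96 = \frac{1}{55 + \frac{159}{11}} \left(-9\right) + 96 = \frac{1}{\frac{764}{11}} \left(-9\right) + 96 = \frac{11}{764} \left(-9\right) + 96 = - \frac{99}{764} + 96 = \frac{73245}{764}$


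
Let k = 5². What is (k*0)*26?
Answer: 0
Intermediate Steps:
k = 25
(k*0)*26 = (25*0)*26 = 0*26 = 0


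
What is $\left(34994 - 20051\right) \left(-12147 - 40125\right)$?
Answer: $-781100496$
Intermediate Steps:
$\left(34994 - 20051\right) \left(-12147 - 40125\right) = 14943 \left(-52272\right) = -781100496$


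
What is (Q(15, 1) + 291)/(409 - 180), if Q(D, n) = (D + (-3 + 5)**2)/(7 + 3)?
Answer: 2929/2290 ≈ 1.2790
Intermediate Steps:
Q(D, n) = 2/5 + D/10 (Q(D, n) = (D + 2**2)/10 = (D + 4)*(1/10) = (4 + D)*(1/10) = 2/5 + D/10)
(Q(15, 1) + 291)/(409 - 180) = ((2/5 + (1/10)*15) + 291)/(409 - 180) = ((2/5 + 3/2) + 291)/229 = (19/10 + 291)*(1/229) = (2929/10)*(1/229) = 2929/2290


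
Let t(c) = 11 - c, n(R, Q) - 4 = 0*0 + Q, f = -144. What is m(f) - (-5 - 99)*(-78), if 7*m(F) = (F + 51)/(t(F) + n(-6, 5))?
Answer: -9312669/1148 ≈ -8112.1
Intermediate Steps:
n(R, Q) = 4 + Q (n(R, Q) = 4 + (0*0 + Q) = 4 + (0 + Q) = 4 + Q)
m(F) = (51 + F)/(7*(20 - F)) (m(F) = ((F + 51)/((11 - F) + (4 + 5)))/7 = ((51 + F)/((11 - F) + 9))/7 = ((51 + F)/(20 - F))/7 = (51 + F)/(7*(20 - F)))
m(f) - (-5 - 99)*(-78) = (-51 - 1*(-144))/(7*(-20 - 144)) - (-5 - 99)*(-78) = (⅐)*(-51 + 144)/(-164) - (-104)*(-78) = (⅐)*(-1/164)*93 - 1*8112 = -93/1148 - 8112 = -9312669/1148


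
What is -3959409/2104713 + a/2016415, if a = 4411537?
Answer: 433735858382/1414658287965 ≈ 0.30660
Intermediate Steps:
-3959409/2104713 + a/2016415 = -3959409/2104713 + 4411537/2016415 = -3959409*1/2104713 + 4411537*(1/2016415) = -1319803/701571 + 4411537/2016415 = 433735858382/1414658287965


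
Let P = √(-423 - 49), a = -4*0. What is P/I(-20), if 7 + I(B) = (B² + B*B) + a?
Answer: 2*I*√118/793 ≈ 0.027397*I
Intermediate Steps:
a = 0
P = 2*I*√118 (P = √(-472) = 2*I*√118 ≈ 21.726*I)
I(B) = -7 + 2*B² (I(B) = -7 + ((B² + B*B) + 0) = -7 + ((B² + B²) + 0) = -7 + (2*B² + 0) = -7 + 2*B²)
P/I(-20) = (2*I*√118)/(-7 + 2*(-20)²) = (2*I*√118)/(-7 + 2*400) = (2*I*√118)/(-7 + 800) = (2*I*√118)/793 = (2*I*√118)*(1/793) = 2*I*√118/793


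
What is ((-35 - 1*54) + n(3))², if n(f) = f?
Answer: 7396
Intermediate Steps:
((-35 - 1*54) + n(3))² = ((-35 - 1*54) + 3)² = ((-35 - 54) + 3)² = (-89 + 3)² = (-86)² = 7396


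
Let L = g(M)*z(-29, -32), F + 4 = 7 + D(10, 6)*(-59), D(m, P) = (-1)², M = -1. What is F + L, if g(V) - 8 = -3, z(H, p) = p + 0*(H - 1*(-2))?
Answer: -216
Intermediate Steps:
z(H, p) = p (z(H, p) = p + 0*(H + 2) = p + 0*(2 + H) = p + 0 = p)
g(V) = 5 (g(V) = 8 - 3 = 5)
D(m, P) = 1
F = -56 (F = -4 + (7 + 1*(-59)) = -4 + (7 - 59) = -4 - 52 = -56)
L = -160 (L = 5*(-32) = -160)
F + L = -56 - 160 = -216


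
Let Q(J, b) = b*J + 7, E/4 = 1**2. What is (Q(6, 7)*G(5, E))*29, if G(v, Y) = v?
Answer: 7105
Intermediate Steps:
E = 4 (E = 4*1**2 = 4*1 = 4)
Q(J, b) = 7 + J*b (Q(J, b) = J*b + 7 = 7 + J*b)
(Q(6, 7)*G(5, E))*29 = ((7 + 6*7)*5)*29 = ((7 + 42)*5)*29 = (49*5)*29 = 245*29 = 7105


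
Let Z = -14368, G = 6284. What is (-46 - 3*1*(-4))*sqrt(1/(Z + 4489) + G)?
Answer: -34*sqrt(613284714165)/9879 ≈ -2695.2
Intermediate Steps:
(-46 - 3*1*(-4))*sqrt(1/(Z + 4489) + G) = (-46 - 3*1*(-4))*sqrt(1/(-14368 + 4489) + 6284) = (-46 - 3*(-4))*sqrt(1/(-9879) + 6284) = (-46 - 1*(-12))*sqrt(-1/9879 + 6284) = (-46 + 12)*sqrt(62079635/9879) = -34*sqrt(613284714165)/9879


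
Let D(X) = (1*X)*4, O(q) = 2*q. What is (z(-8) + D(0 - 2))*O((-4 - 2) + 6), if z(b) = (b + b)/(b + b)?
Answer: 0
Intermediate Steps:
D(X) = 4*X (D(X) = X*4 = 4*X)
z(b) = 1 (z(b) = (2*b)/((2*b)) = (2*b)*(1/(2*b)) = 1)
(z(-8) + D(0 - 2))*O((-4 - 2) + 6) = (1 + 4*(0 - 2))*(2*((-4 - 2) + 6)) = (1 + 4*(-2))*(2*(-6 + 6)) = (1 - 8)*(2*0) = -7*0 = 0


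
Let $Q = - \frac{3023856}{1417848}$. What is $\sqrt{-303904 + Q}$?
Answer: $\frac{i \sqrt{1060660340938354}}{59077} \approx 551.28 i$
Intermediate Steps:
$Q = - \frac{125994}{59077}$ ($Q = \left(-3023856\right) \frac{1}{1417848} = - \frac{125994}{59077} \approx -2.1327$)
$\sqrt{-303904 + Q} = \sqrt{-303904 - \frac{125994}{59077}} = \sqrt{- \frac{17953862602}{59077}} = \frac{i \sqrt{1060660340938354}}{59077}$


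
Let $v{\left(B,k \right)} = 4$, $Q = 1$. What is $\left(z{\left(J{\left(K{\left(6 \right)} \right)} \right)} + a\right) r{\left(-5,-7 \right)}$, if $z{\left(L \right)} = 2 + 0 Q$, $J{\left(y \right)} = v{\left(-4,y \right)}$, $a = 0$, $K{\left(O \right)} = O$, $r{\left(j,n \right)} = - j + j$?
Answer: $0$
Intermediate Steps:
$r{\left(j,n \right)} = 0$
$J{\left(y \right)} = 4$
$z{\left(L \right)} = 2$ ($z{\left(L \right)} = 2 + 0 \cdot 1 = 2 + 0 = 2$)
$\left(z{\left(J{\left(K{\left(6 \right)} \right)} \right)} + a\right) r{\left(-5,-7 \right)} = \left(2 + 0\right) 0 = 2 \cdot 0 = 0$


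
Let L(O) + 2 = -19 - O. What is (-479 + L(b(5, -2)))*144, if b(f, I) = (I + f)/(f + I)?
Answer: -72144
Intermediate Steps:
b(f, I) = 1 (b(f, I) = (I + f)/(I + f) = 1)
L(O) = -21 - O (L(O) = -2 + (-19 - O) = -21 - O)
(-479 + L(b(5, -2)))*144 = (-479 + (-21 - 1*1))*144 = (-479 + (-21 - 1))*144 = (-479 - 22)*144 = -501*144 = -72144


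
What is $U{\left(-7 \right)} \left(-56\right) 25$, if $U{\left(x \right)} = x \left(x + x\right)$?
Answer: $-137200$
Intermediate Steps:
$U{\left(x \right)} = 2 x^{2}$ ($U{\left(x \right)} = x 2 x = 2 x^{2}$)
$U{\left(-7 \right)} \left(-56\right) 25 = 2 \left(-7\right)^{2} \left(-56\right) 25 = 2 \cdot 49 \left(-56\right) 25 = 98 \left(-56\right) 25 = \left(-5488\right) 25 = -137200$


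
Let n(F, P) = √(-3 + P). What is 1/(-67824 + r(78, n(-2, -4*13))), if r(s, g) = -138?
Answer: -1/67962 ≈ -1.4714e-5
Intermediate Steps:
1/(-67824 + r(78, n(-2, -4*13))) = 1/(-67824 - 138) = 1/(-67962) = -1/67962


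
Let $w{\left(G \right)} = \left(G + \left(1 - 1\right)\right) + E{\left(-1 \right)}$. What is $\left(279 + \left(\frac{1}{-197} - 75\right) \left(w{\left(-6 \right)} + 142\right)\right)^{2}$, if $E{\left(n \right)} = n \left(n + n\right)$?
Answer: $\frac{3936752015625}{38809} \approx 1.0144 \cdot 10^{8}$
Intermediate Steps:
$E{\left(n \right)} = 2 n^{2}$ ($E{\left(n \right)} = n 2 n = 2 n^{2}$)
$w{\left(G \right)} = 2 + G$ ($w{\left(G \right)} = \left(G + \left(1 - 1\right)\right) + 2 \left(-1\right)^{2} = \left(G + \left(1 - 1\right)\right) + 2 \cdot 1 = \left(G + 0\right) + 2 = G + 2 = 2 + G$)
$\left(279 + \left(\frac{1}{-197} - 75\right) \left(w{\left(-6 \right)} + 142\right)\right)^{2} = \left(279 + \left(\frac{1}{-197} - 75\right) \left(\left(2 - 6\right) + 142\right)\right)^{2} = \left(279 + \left(- \frac{1}{197} - 75\right) \left(-4 + 142\right)\right)^{2} = \left(279 - \frac{2039088}{197}\right)^{2} = \left(- \frac{1984125}{197}\right)^{2} = \frac{3936752015625}{38809}$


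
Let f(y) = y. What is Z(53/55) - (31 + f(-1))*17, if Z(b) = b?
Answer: -27997/55 ≈ -509.04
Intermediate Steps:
Z(53/55) - (31 + f(-1))*17 = 53/55 - (31 - 1)*17 = 53*(1/55) - 30*17 = 53/55 - 1*510 = 53/55 - 510 = -27997/55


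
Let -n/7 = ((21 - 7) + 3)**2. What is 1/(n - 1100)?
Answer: -1/3123 ≈ -0.00032020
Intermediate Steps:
n = -2023 (n = -7*((21 - 7) + 3)**2 = -7*(14 + 3)**2 = -7*17**2 = -7*289 = -2023)
1/(n - 1100) = 1/(-2023 - 1100) = 1/(-3123) = -1/3123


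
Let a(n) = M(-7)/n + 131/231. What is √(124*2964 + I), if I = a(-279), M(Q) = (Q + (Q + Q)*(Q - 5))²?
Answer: √18842481871598/7161 ≈ 606.17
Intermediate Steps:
M(Q) = (Q + 2*Q*(-5 + Q))² (M(Q) = (Q + (2*Q)*(-5 + Q))² = (Q + 2*Q*(-5 + Q))²)
a(n) = 131/231 + 25921/n (a(n) = ((-7)²*(-9 + 2*(-7))²)/n + 131/231 = (49*(-9 - 14)²)/n + 131*(1/231) = (49*(-23)²)/n + 131/231 = (49*529)/n + 131/231 = 25921/n + 131/231 = 131/231 + 25921/n)
I = -1983734/21483 (I = 131/231 + 25921/(-279) = 131/231 + 25921*(-1/279) = 131/231 - 25921/279 = -1983734/21483 ≈ -92.340)
√(124*2964 + I) = √(124*2964 - 1983734/21483) = √(367536 - 1983734/21483) = √(7893792154/21483) = √18842481871598/7161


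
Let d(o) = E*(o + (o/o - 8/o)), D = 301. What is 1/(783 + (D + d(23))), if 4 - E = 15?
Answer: 23/18948 ≈ 0.0012138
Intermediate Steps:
E = -11 (E = 4 - 1*15 = 4 - 15 = -11)
d(o) = -11 - 11*o + 88/o (d(o) = -11*(o + (o/o - 8/o)) = -11*(o + (1 - 8/o)) = -11*(1 + o - 8/o) = -11 - 11*o + 88/o)
1/(783 + (D + d(23))) = 1/(783 + (301 + (-11 - 11*23 + 88/23))) = 1/(783 + (301 + (-11 - 253 + 88*(1/23)))) = 1/(783 + (301 + (-11 - 253 + 88/23))) = 1/(783 + (301 - 5984/23)) = 1/(783 + 939/23) = 1/(18948/23) = 23/18948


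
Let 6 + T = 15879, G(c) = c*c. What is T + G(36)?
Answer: 17169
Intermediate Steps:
G(c) = c²
T = 15873 (T = -6 + 15879 = 15873)
T + G(36) = 15873 + 36² = 15873 + 1296 = 17169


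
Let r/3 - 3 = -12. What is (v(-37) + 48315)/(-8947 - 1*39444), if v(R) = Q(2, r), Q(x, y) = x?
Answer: -48317/48391 ≈ -0.99847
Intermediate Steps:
r = -27 (r = 9 + 3*(-12) = 9 - 36 = -27)
v(R) = 2
(v(-37) + 48315)/(-8947 - 1*39444) = (2 + 48315)/(-8947 - 1*39444) = 48317/(-8947 - 39444) = 48317/(-48391) = 48317*(-1/48391) = -48317/48391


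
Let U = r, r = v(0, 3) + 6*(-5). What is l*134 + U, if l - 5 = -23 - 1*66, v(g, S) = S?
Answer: -11283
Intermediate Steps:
r = -27 (r = 3 + 6*(-5) = 3 - 30 = -27)
U = -27
l = -84 (l = 5 + (-23 - 1*66) = 5 + (-23 - 66) = 5 - 89 = -84)
l*134 + U = -84*134 - 27 = -11256 - 27 = -11283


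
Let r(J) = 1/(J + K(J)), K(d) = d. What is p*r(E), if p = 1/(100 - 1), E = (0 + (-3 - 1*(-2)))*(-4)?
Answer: 1/792 ≈ 0.0012626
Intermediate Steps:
E = 4 (E = (0 + (-3 + 2))*(-4) = (0 - 1)*(-4) = -1*(-4) = 4)
r(J) = 1/(2*J) (r(J) = 1/(J + J) = 1/(2*J))
p = 1/99 ≈ 0.010101
p*r(E) = ((½)/4)/99 = ((½)*(¼))/99 = (1/99)*(⅛) = 1/792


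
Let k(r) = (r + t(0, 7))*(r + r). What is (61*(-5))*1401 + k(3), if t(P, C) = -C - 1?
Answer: -427335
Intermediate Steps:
t(P, C) = -1 - C
k(r) = 2*r*(-8 + r) (k(r) = (r + (-1 - 1*7))*(r + r) = (r + (-1 - 7))*(2*r) = (r - 8)*(2*r) = (-8 + r)*(2*r) = 2*r*(-8 + r))
(61*(-5))*1401 + k(3) = (61*(-5))*1401 + 2*3*(-8 + 3) = -305*1401 + 2*3*(-5) = -427305 - 30 = -427335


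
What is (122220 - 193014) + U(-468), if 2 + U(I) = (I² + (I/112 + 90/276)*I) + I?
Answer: 24079637/161 ≈ 1.4956e+5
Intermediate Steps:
U(I) = -2 + I + I² + I*(15/46 + I/112) (U(I) = -2 + ((I² + (I/112 + 90/276)*I) + I) = -2 + ((I² + (I*(1/112) + 90*(1/276))*I) + I) = -2 + ((I² + (I/112 + 15/46)*I) + I) = -2 + ((I² + (15/46 + I/112)*I) + I) = -2 + ((I² + I*(15/46 + I/112)) + I) = -2 + (I + I² + I*(15/46 + I/112)) = -2 + I + I² + I*(15/46 + I/112))
(122220 - 193014) + U(-468) = (122220 - 193014) + (-2 + (61/46)*(-468) + (113/112)*(-468)²) = -70794 + (-2 - 14274/23 + (113/112)*219024) = -70794 + (-2 - 14274/23 + 1546857/7) = -70794 + 35477471/161 = 24079637/161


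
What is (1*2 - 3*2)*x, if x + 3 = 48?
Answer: -180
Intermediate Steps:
x = 45 (x = -3 + 48 = 45)
(1*2 - 3*2)*x = (1*2 - 3*2)*45 = (2 - 6)*45 = -4*45 = -180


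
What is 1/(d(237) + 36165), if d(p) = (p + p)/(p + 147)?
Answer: 64/2314639 ≈ 2.7650e-5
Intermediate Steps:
d(p) = 2*p/(147 + p) (d(p) = (2*p)/(147 + p) = 2*p/(147 + p))
1/(d(237) + 36165) = 1/(2*237/(147 + 237) + 36165) = 1/(2*237/384 + 36165) = 1/(2*237*(1/384) + 36165) = 1/(79/64 + 36165) = 1/(2314639/64) = 64/2314639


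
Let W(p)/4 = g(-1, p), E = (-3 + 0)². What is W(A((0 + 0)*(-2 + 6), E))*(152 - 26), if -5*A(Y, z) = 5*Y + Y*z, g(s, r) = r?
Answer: 0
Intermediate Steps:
E = 9 (E = (-3)² = 9)
A(Y, z) = -Y - Y*z/5 (A(Y, z) = -(5*Y + Y*z)/5 = -Y - Y*z/5)
W(p) = 4*p
W(A((0 + 0)*(-2 + 6), E))*(152 - 26) = (4*(-(0 + 0)*(-2 + 6)*(5 + 9)/5))*(152 - 26) = (4*(-⅕*0*4*14))*126 = (4*(-⅕*0*14))*126 = (4*0)*126 = 0*126 = 0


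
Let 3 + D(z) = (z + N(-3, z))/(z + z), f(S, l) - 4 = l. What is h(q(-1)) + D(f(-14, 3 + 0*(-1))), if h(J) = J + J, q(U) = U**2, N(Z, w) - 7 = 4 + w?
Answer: 11/14 ≈ 0.78571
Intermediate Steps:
N(Z, w) = 11 + w (N(Z, w) = 7 + (4 + w) = 11 + w)
f(S, l) = 4 + l
D(z) = -3 + (11 + 2*z)/(2*z) (D(z) = -3 + (z + (11 + z))/(z + z) = -3 + (11 + 2*z)/((2*z)) = -3 + (11 + 2*z)*(1/(2*z)) = -3 + (11 + 2*z)/(2*z))
h(J) = 2*J
h(q(-1)) + D(f(-14, 3 + 0*(-1))) = 2*(-1)**2 + (-2 + 11/(2*(4 + (3 + 0*(-1))))) = 2*1 + (-2 + 11/(2*(4 + (3 + 0)))) = 2 + (-2 + 11/(2*(4 + 3))) = 2 + (-2 + (11/2)/7) = 2 + (-2 + (11/2)*(1/7)) = 2 + (-2 + 11/14) = 2 - 17/14 = 11/14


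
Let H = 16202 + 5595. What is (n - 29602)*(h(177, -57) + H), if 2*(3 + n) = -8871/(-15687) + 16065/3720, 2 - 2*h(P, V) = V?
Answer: -1117178063269475/1729056 ≈ -6.4612e+8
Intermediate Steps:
h(P, V) = 1 - V/2
n = -1447157/2593584 (n = -3 + (-8871/(-15687) + 16065/3720)/2 = -3 + (-8871*(-1/15687) + 16065*(1/3720))/2 = -3 + (2957/5229 + 1071/248)/2 = -3 + (1/2)*(6333595/1296792) = -3 + 6333595/2593584 = -1447157/2593584 ≈ -0.55798)
H = 21797
(n - 29602)*(h(177, -57) + H) = (-1447157/2593584 - 29602)*((1 - 1/2*(-57)) + 21797) = -76776720725*((1 + 57/2) + 21797)/2593584 = -76776720725*(59/2 + 21797)/2593584 = -76776720725/2593584*43653/2 = -1117178063269475/1729056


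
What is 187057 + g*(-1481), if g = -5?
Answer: 194462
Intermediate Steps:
187057 + g*(-1481) = 187057 - 5*(-1481) = 187057 + 7405 = 194462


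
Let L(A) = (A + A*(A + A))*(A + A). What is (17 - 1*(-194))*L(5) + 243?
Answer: 116293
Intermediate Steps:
L(A) = 2*A*(A + 2*A²) (L(A) = (A + A*(2*A))*(2*A) = (A + 2*A²)*(2*A) = 2*A*(A + 2*A²))
(17 - 1*(-194))*L(5) + 243 = (17 - 1*(-194))*(5²*(2 + 4*5)) + 243 = (17 + 194)*(25*(2 + 20)) + 243 = 211*(25*22) + 243 = 211*550 + 243 = 116050 + 243 = 116293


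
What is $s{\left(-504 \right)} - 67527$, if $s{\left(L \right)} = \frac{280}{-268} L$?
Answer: $- \frac{4489029}{67} \approx -67000.0$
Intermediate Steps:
$s{\left(L \right)} = - \frac{70 L}{67}$ ($s{\left(L \right)} = 280 \left(- \frac{1}{268}\right) L = - \frac{70 L}{67}$)
$s{\left(-504 \right)} - 67527 = \left(- \frac{70}{67}\right) \left(-504\right) - 67527 = \frac{35280}{67} - 67527 = - \frac{4489029}{67}$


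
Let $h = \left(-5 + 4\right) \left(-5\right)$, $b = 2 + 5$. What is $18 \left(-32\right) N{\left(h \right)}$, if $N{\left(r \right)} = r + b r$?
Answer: $-23040$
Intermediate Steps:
$b = 7$
$h = 5$ ($h = \left(-1\right) \left(-5\right) = 5$)
$N{\left(r \right)} = 8 r$ ($N{\left(r \right)} = r + 7 r = 8 r$)
$18 \left(-32\right) N{\left(h \right)} = 18 \left(-32\right) 8 \cdot 5 = \left(-576\right) 40 = -23040$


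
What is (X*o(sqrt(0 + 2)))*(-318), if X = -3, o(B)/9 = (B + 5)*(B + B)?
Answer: 34344 + 85860*sqrt(2) ≈ 1.5577e+5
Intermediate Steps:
o(B) = 18*B*(5 + B) (o(B) = 9*((B + 5)*(B + B)) = 9*((5 + B)*(2*B)) = 9*(2*B*(5 + B)) = 18*B*(5 + B))
(X*o(sqrt(0 + 2)))*(-318) = -54*sqrt(0 + 2)*(5 + sqrt(0 + 2))*(-318) = -54*sqrt(2)*(5 + sqrt(2))*(-318) = 17172*sqrt(2)*(5 + sqrt(2))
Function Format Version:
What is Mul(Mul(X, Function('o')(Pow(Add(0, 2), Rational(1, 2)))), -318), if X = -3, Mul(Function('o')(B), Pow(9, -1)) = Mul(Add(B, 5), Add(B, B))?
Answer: Add(34344, Mul(85860, Pow(2, Rational(1, 2)))) ≈ 1.5577e+5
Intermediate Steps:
Function('o')(B) = Mul(18, B, Add(5, B)) (Function('o')(B) = Mul(9, Mul(Add(B, 5), Add(B, B))) = Mul(9, Mul(Add(5, B), Mul(2, B))) = Mul(9, Mul(2, B, Add(5, B))) = Mul(18, B, Add(5, B)))
Mul(Mul(X, Function('o')(Pow(Add(0, 2), Rational(1, 2)))), -318) = Mul(Mul(-3, Mul(18, Pow(Add(0, 2), Rational(1, 2)), Add(5, Pow(Add(0, 2), Rational(1, 2))))), -318) = Mul(Mul(-3, Mul(18, Pow(2, Rational(1, 2)), Add(5, Pow(2, Rational(1, 2))))), -318) = Mul(Mul(-54, Pow(2, Rational(1, 2)), Add(5, Pow(2, Rational(1, 2)))), -318) = Mul(17172, Pow(2, Rational(1, 2)), Add(5, Pow(2, Rational(1, 2))))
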